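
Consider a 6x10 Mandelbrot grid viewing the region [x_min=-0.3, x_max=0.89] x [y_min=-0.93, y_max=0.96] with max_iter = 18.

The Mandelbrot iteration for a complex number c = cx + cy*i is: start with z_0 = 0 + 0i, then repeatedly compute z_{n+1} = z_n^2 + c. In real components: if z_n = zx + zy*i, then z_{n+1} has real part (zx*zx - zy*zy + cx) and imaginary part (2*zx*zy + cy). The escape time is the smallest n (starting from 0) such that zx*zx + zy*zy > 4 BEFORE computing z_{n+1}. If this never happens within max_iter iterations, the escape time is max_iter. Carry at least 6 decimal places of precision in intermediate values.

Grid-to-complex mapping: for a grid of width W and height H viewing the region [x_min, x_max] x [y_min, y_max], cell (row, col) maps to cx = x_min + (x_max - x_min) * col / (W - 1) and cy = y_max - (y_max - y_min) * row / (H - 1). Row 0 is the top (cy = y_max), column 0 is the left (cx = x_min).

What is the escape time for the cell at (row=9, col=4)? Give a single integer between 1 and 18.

Answer: 2

Derivation:
z_0 = 0 + 0i, c = 0.6520 + -0.9300i
Iter 1: z = 0.6520 + -0.9300i, |z|^2 = 1.2900
Iter 2: z = 0.2122 + -2.1427i, |z|^2 = 4.6363
Escaped at iteration 2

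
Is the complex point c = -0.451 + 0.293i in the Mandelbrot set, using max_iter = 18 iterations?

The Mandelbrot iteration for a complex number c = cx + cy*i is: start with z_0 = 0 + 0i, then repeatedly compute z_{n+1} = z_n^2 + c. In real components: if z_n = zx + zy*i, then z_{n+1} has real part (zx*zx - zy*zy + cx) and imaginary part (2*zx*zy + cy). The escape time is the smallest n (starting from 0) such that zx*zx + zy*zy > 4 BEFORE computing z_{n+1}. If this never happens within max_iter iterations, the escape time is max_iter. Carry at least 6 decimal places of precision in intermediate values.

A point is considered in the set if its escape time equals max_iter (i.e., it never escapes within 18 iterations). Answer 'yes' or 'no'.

z_0 = 0 + 0i, c = -0.4510 + 0.2930i
Iter 1: z = -0.4510 + 0.2930i, |z|^2 = 0.2893
Iter 2: z = -0.3334 + 0.0287i, |z|^2 = 0.1120
Iter 3: z = -0.3406 + 0.2739i, |z|^2 = 0.1910
Iter 4: z = -0.4100 + 0.1064i, |z|^2 = 0.1794
Iter 5: z = -0.2943 + 0.2057i, |z|^2 = 0.1289
Iter 6: z = -0.4067 + 0.1719i, |z|^2 = 0.1950
Iter 7: z = -0.3151 + 0.1531i, |z|^2 = 0.1228
Iter 8: z = -0.3752 + 0.1965i, |z|^2 = 0.1793
Iter 9: z = -0.3489 + 0.1456i, |z|^2 = 0.1429
Iter 10: z = -0.3505 + 0.1914i, |z|^2 = 0.1595
Iter 11: z = -0.3648 + 0.1588i, |z|^2 = 0.1583
Iter 12: z = -0.3431 + 0.1771i, |z|^2 = 0.1491
Iter 13: z = -0.3646 + 0.1714i, |z|^2 = 0.1623
Iter 14: z = -0.3474 + 0.1680i, |z|^2 = 0.1489
Iter 15: z = -0.3585 + 0.1763i, |z|^2 = 0.1596
Iter 16: z = -0.3535 + 0.1666i, |z|^2 = 0.1528
Iter 17: z = -0.3538 + 0.1752i, |z|^2 = 0.1558
Did not escape in 18 iterations → in set

Answer: yes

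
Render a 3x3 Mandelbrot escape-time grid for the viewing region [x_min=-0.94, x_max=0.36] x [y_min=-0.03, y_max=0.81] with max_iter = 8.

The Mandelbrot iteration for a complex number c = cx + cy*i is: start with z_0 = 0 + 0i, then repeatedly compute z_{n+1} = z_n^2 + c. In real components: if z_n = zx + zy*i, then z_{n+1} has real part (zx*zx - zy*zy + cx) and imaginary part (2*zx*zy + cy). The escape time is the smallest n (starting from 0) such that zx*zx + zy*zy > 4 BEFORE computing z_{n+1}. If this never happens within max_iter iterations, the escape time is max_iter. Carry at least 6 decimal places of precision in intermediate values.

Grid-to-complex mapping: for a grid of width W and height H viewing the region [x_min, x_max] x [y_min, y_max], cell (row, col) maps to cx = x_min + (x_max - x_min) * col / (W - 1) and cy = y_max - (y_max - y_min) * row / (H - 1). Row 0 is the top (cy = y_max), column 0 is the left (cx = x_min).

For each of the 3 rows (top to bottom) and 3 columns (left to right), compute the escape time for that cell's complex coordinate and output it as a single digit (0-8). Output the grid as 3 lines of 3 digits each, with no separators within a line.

Answer: 384
788
888

Derivation:
(row=0, col=0): c = -0.9400 + 0.8100i → escape time 3
(row=0, col=1): c = -0.2900 + 0.8100i → escape time 8
(row=0, col=2): c = 0.3600 + 0.8100i → escape time 4
(row=1, col=0): c = -0.9400 + 0.3900i → escape time 7
(row=1, col=1): c = -0.2900 + 0.3900i → escape time 8
(row=1, col=2): c = 0.3600 + 0.3900i → escape time 8
(row=2, col=0): c = -0.9400 + -0.0300i → escape time 8
(row=2, col=1): c = -0.2900 + -0.0300i → escape time 8
(row=2, col=2): c = 0.3600 + -0.0300i → escape time 8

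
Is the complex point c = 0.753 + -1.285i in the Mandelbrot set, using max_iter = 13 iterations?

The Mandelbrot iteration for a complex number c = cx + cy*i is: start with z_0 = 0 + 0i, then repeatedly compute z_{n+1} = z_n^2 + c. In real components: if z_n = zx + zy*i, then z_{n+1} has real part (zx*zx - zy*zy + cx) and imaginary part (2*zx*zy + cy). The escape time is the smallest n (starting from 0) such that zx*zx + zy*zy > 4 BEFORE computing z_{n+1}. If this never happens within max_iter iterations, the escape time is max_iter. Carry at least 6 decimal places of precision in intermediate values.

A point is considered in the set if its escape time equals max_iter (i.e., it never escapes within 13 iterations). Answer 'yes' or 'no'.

z_0 = 0 + 0i, c = 0.7530 + -1.2850i
Iter 1: z = 0.7530 + -1.2850i, |z|^2 = 2.2182
Iter 2: z = -0.3312 + -3.2202i, |z|^2 = 10.4795
Escaped at iteration 2

Answer: no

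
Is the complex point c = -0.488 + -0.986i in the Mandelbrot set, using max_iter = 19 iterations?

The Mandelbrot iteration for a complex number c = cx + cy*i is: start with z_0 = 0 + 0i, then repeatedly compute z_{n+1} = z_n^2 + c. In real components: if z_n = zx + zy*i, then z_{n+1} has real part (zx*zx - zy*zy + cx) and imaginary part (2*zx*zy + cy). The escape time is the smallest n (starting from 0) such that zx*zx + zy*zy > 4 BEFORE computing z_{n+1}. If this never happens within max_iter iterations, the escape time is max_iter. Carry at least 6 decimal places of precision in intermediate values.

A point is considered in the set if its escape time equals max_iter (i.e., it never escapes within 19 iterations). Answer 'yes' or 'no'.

Answer: no

Derivation:
z_0 = 0 + 0i, c = -0.4880 + -0.9860i
Iter 1: z = -0.4880 + -0.9860i, |z|^2 = 1.2103
Iter 2: z = -1.2221 + -0.0237i, |z|^2 = 1.4940
Iter 3: z = 1.0049 + -0.9282i, |z|^2 = 1.8712
Iter 4: z = -0.3398 + -2.8513i, |z|^2 = 8.2455
Escaped at iteration 4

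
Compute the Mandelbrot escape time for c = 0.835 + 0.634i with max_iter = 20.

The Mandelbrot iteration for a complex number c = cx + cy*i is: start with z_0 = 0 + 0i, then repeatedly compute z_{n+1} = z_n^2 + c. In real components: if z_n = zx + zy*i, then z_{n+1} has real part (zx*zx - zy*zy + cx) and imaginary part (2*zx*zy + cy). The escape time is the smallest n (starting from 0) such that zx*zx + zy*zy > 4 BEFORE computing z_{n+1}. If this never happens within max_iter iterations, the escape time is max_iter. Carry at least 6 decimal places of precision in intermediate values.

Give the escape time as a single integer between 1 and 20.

z_0 = 0 + 0i, c = 0.8350 + 0.6340i
Iter 1: z = 0.8350 + 0.6340i, |z|^2 = 1.0992
Iter 2: z = 1.1303 + 1.6928i, |z|^2 = 4.1430
Escaped at iteration 2

Answer: 2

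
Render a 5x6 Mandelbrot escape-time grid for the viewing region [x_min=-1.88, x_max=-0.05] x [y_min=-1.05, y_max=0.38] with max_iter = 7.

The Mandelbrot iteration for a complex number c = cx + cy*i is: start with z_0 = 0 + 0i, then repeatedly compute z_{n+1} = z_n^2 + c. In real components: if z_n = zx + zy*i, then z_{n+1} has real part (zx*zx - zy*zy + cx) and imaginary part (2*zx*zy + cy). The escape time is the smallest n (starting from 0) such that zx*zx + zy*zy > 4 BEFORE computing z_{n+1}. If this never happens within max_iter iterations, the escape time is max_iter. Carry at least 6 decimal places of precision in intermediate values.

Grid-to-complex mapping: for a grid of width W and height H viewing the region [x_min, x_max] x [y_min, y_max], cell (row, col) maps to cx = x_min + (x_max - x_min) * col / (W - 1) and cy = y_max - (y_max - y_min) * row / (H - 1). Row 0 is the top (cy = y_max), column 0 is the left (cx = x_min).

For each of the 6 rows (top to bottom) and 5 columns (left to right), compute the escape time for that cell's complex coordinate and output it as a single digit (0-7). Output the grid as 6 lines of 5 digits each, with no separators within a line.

(row=0, col=0): c = -1.8800 + 0.3800i → escape time 3
(row=0, col=1): c = -1.4225 + 0.3800i → escape time 5
(row=0, col=2): c = -0.9650 + 0.3800i → escape time 7
(row=0, col=3): c = -0.5075 + 0.3800i → escape time 7
(row=0, col=4): c = -0.0500 + 0.3800i → escape time 7
(row=1, col=0): c = -1.8800 + 0.0940i → escape time 4
(row=1, col=1): c = -1.4225 + 0.0940i → escape time 7
(row=1, col=2): c = -0.9650 + 0.0940i → escape time 7
(row=1, col=3): c = -0.5075 + 0.0940i → escape time 7
(row=1, col=4): c = -0.0500 + 0.0940i → escape time 7
(row=2, col=0): c = -1.8800 + -0.1920i → escape time 4
(row=2, col=1): c = -1.4225 + -0.1920i → escape time 6
(row=2, col=2): c = -0.9650 + -0.1920i → escape time 7
(row=2, col=3): c = -0.5075 + -0.1920i → escape time 7
(row=2, col=4): c = -0.0500 + -0.1920i → escape time 7
(row=3, col=0): c = -1.8800 + -0.4780i → escape time 3
(row=3, col=1): c = -1.4225 + -0.4780i → escape time 3
(row=3, col=2): c = -0.9650 + -0.4780i → escape time 5
(row=3, col=3): c = -0.5075 + -0.4780i → escape time 7
(row=3, col=4): c = -0.0500 + -0.4780i → escape time 7
(row=4, col=0): c = -1.8800 + -0.7640i → escape time 1
(row=4, col=1): c = -1.4225 + -0.7640i → escape time 3
(row=4, col=2): c = -0.9650 + -0.7640i → escape time 4
(row=4, col=3): c = -0.5075 + -0.7640i → escape time 6
(row=4, col=4): c = -0.0500 + -0.7640i → escape time 7
(row=5, col=0): c = -1.8800 + -1.0500i → escape time 1
(row=5, col=1): c = -1.4225 + -1.0500i → escape time 2
(row=5, col=2): c = -0.9650 + -1.0500i → escape time 3
(row=5, col=3): c = -0.5075 + -1.0500i → escape time 4
(row=5, col=4): c = -0.0500 + -1.0500i → escape time 6

Answer: 35777
47777
46777
33577
13467
12346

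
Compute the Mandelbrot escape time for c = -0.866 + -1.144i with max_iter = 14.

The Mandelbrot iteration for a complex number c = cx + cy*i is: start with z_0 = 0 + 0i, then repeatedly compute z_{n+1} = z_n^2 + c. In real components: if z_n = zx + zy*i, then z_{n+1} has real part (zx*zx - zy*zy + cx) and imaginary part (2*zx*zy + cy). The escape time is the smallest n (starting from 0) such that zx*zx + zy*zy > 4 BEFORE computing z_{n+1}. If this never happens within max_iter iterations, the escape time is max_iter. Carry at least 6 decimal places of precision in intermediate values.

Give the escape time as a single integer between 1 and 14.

z_0 = 0 + 0i, c = -0.8660 + -1.1440i
Iter 1: z = -0.8660 + -1.1440i, |z|^2 = 2.0587
Iter 2: z = -1.4248 + 0.8374i, |z|^2 = 2.7313
Iter 3: z = 0.4627 + -3.5302i, |z|^2 = 12.6768
Escaped at iteration 3

Answer: 3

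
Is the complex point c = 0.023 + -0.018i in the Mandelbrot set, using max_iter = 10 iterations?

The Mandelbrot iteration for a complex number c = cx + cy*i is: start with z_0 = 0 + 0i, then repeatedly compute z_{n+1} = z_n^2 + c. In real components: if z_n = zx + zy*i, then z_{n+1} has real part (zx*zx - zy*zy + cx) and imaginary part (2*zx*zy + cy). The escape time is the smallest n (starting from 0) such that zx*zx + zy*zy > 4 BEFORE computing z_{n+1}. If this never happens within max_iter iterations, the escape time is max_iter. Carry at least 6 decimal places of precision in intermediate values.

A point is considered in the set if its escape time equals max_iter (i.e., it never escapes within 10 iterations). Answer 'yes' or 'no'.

Answer: yes

Derivation:
z_0 = 0 + 0i, c = 0.0230 + -0.0180i
Iter 1: z = 0.0230 + -0.0180i, |z|^2 = 0.0009
Iter 2: z = 0.0232 + -0.0188i, |z|^2 = 0.0009
Iter 3: z = 0.0232 + -0.0189i, |z|^2 = 0.0009
Iter 4: z = 0.0232 + -0.0189i, |z|^2 = 0.0009
Iter 5: z = 0.0232 + -0.0189i, |z|^2 = 0.0009
Iter 6: z = 0.0232 + -0.0189i, |z|^2 = 0.0009
Iter 7: z = 0.0232 + -0.0189i, |z|^2 = 0.0009
Iter 8: z = 0.0232 + -0.0189i, |z|^2 = 0.0009
Iter 9: z = 0.0232 + -0.0189i, |z|^2 = 0.0009
Did not escape in 10 iterations → in set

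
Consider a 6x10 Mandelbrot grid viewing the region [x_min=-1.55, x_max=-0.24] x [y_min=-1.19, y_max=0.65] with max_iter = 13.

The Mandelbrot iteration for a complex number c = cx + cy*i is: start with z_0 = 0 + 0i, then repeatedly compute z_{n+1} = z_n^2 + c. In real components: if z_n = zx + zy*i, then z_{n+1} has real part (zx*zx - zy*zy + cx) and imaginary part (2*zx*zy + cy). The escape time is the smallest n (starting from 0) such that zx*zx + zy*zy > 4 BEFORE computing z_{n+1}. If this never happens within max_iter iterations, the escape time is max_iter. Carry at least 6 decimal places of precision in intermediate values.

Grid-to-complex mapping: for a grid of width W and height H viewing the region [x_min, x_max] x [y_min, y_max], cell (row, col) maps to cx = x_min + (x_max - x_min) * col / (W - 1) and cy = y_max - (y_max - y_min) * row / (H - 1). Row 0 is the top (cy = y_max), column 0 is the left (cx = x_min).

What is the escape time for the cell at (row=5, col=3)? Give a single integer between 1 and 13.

Answer: 8

Derivation:
z_0 = 0 + 0i, c = -0.7640 + -0.3722i
Iter 1: z = -0.7640 + -0.3722i, |z|^2 = 0.7222
Iter 2: z = -0.3189 + 0.1965i, |z|^2 = 0.1403
Iter 3: z = -0.7010 + -0.4976i, |z|^2 = 0.7389
Iter 4: z = -0.5202 + 0.3253i, |z|^2 = 0.3764
Iter 5: z = -0.5992 + -0.7107i, |z|^2 = 0.8641
Iter 6: z = -0.9100 + 0.4795i, |z|^2 = 1.0580
Iter 7: z = -0.1657 + -1.2449i, |z|^2 = 1.5771
Iter 8: z = -2.2862 + 0.0404i, |z|^2 = 5.2284
Escaped at iteration 8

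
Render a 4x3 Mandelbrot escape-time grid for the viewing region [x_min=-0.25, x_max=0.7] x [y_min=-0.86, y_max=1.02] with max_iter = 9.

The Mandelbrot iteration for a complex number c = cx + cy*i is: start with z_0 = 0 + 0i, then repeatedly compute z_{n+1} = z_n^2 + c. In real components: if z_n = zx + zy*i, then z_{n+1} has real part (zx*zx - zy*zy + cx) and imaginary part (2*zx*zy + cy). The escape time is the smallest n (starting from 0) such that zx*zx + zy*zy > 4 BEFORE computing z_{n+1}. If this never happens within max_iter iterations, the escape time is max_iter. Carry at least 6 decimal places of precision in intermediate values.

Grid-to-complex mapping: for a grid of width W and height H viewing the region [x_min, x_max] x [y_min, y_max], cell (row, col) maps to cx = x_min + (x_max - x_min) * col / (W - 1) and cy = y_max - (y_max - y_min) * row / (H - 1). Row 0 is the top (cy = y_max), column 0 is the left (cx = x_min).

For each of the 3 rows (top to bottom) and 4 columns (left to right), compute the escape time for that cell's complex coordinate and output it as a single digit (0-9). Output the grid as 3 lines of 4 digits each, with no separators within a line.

(row=0, col=0): c = -0.2500 + 1.0200i → escape time 6
(row=0, col=1): c = 0.0667 + 1.0200i → escape time 4
(row=0, col=2): c = 0.3833 + 1.0200i → escape time 3
(row=0, col=3): c = 0.7000 + 1.0200i → escape time 2
(row=1, col=0): c = -0.2500 + 0.0800i → escape time 9
(row=1, col=1): c = 0.0667 + 0.0800i → escape time 9
(row=1, col=2): c = 0.3833 + 0.0800i → escape time 9
(row=1, col=3): c = 0.7000 + 0.0800i → escape time 3
(row=2, col=0): c = -0.2500 + -0.8600i → escape time 9
(row=2, col=1): c = 0.0667 + -0.8600i → escape time 6
(row=2, col=2): c = 0.3833 + -0.8600i → escape time 4
(row=2, col=3): c = 0.7000 + -0.8600i → escape time 2

Answer: 6432
9993
9642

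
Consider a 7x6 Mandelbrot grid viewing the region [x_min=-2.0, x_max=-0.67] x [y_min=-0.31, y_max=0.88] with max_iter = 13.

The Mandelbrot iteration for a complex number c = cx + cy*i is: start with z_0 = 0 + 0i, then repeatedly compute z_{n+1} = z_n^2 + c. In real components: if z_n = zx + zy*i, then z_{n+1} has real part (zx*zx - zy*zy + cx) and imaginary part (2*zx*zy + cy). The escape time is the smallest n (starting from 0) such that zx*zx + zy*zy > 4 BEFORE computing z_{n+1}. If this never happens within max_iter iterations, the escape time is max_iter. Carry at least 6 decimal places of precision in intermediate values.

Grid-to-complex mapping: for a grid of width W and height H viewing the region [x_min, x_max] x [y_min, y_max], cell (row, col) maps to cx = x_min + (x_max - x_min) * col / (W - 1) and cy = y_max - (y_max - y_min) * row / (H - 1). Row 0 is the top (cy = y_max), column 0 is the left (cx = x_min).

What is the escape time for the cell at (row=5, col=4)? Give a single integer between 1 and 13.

z_0 = 0 + 0i, c = -1.1133 + -0.3100i
Iter 1: z = -1.1133 + -0.3100i, |z|^2 = 1.3356
Iter 2: z = 0.0301 + 0.3803i, |z|^2 = 0.1455
Iter 3: z = -1.2570 + -0.2871i, |z|^2 = 1.6626
Iter 4: z = 0.3844 + 0.4118i, |z|^2 = 0.3173
Iter 5: z = -1.1352 + 0.0066i, |z|^2 = 1.2888
Iter 6: z = 0.1754 + -0.3250i, |z|^2 = 0.1364
Iter 7: z = -1.1882 + -0.4240i, |z|^2 = 1.5915
Iter 8: z = 0.1187 + 0.6975i, |z|^2 = 0.5006
Iter 9: z = -1.5858 + -0.1444i, |z|^2 = 2.5355
Iter 10: z = 1.3805 + 0.1480i, |z|^2 = 1.9277
Iter 11: z = 0.7705 + 0.0986i, |z|^2 = 0.6034
Iter 12: z = -0.5294 + -0.1580i, |z|^2 = 0.3052

Answer: 13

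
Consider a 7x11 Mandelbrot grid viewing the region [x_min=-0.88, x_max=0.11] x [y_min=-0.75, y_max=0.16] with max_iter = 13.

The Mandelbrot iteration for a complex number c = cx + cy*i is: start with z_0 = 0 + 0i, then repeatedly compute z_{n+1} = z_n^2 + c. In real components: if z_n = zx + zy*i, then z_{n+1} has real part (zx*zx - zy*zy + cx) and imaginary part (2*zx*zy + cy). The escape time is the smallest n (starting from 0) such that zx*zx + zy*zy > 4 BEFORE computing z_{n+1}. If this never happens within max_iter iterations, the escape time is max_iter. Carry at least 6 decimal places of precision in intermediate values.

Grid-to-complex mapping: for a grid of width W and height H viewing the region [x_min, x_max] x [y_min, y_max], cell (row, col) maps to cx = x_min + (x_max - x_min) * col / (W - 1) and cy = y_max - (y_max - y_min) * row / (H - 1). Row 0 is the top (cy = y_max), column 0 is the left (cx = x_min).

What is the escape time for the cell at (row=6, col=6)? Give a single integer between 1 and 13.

Answer: 13

Derivation:
z_0 = 0 + 0i, c = 0.1100 + -0.3860i
Iter 1: z = 0.1100 + -0.3860i, |z|^2 = 0.1611
Iter 2: z = -0.0269 + -0.4709i, |z|^2 = 0.2225
Iter 3: z = -0.1110 + -0.3607i, |z|^2 = 0.1424
Iter 4: z = -0.0078 + -0.3059i, |z|^2 = 0.0936
Iter 5: z = 0.0165 + -0.3813i, |z|^2 = 0.1456
Iter 6: z = -0.0351 + -0.3986i, |z|^2 = 0.1601
Iter 7: z = -0.0476 + -0.3580i, |z|^2 = 0.1305
Iter 8: z = -0.0159 + -0.3519i, |z|^2 = 0.1241
Iter 9: z = -0.0136 + -0.3748i, |z|^2 = 0.1407
Iter 10: z = -0.0303 + -0.3758i, |z|^2 = 0.1422
Iter 11: z = -0.0303 + -0.3632i, |z|^2 = 0.1329
Iter 12: z = -0.0210 + -0.3640i, |z|^2 = 0.1329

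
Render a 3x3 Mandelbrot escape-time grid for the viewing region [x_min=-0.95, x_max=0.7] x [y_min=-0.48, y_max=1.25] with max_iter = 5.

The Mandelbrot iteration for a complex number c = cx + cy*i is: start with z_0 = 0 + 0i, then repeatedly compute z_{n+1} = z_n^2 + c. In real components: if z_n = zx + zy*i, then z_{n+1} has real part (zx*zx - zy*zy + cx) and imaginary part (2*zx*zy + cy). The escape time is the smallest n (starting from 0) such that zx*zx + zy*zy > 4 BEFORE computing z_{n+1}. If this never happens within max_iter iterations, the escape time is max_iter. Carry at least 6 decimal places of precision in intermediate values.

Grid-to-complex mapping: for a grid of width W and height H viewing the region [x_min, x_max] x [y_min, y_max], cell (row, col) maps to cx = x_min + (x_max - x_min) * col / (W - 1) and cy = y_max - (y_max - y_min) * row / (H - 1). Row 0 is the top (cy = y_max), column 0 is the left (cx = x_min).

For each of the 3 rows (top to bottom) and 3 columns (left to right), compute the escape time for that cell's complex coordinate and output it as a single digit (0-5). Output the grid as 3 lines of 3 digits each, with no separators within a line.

(row=0, col=0): c = -0.9500 + 1.2500i → escape time 3
(row=0, col=1): c = -0.1250 + 1.2500i → escape time 3
(row=0, col=2): c = 0.7000 + 1.2500i → escape time 2
(row=1, col=0): c = -0.9500 + 0.3850i → escape time 5
(row=1, col=1): c = -0.1250 + 0.3850i → escape time 5
(row=1, col=2): c = 0.7000 + 0.3850i → escape time 3
(row=2, col=0): c = -0.9500 + -0.4800i → escape time 5
(row=2, col=1): c = -0.1250 + -0.4800i → escape time 5
(row=2, col=2): c = 0.7000 + -0.4800i → escape time 3

Answer: 332
553
553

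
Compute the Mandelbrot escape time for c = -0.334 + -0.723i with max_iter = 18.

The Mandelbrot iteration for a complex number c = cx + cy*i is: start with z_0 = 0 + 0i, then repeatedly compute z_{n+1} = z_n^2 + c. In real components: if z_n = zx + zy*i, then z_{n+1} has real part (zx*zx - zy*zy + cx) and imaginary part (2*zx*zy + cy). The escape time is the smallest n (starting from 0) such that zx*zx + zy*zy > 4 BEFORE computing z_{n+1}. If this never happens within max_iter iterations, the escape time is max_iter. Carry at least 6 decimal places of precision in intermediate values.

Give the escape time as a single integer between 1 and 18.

z_0 = 0 + 0i, c = -0.3340 + -0.7230i
Iter 1: z = -0.3340 + -0.7230i, |z|^2 = 0.6343
Iter 2: z = -0.7452 + -0.2400i, |z|^2 = 0.6129
Iter 3: z = 0.1637 + -0.3653i, |z|^2 = 0.1602
Iter 4: z = -0.4406 + -0.8426i, |z|^2 = 0.9041
Iter 5: z = -0.8498 + 0.0195i, |z|^2 = 0.7225
Iter 6: z = 0.3877 + -0.7562i, |z|^2 = 0.7221
Iter 7: z = -0.7555 + -1.3093i, |z|^2 = 2.2851
Iter 8: z = -1.4776 + 1.2554i, |z|^2 = 3.7593
Iter 9: z = 0.2734 + -4.4329i, |z|^2 = 19.7252
Escaped at iteration 9

Answer: 9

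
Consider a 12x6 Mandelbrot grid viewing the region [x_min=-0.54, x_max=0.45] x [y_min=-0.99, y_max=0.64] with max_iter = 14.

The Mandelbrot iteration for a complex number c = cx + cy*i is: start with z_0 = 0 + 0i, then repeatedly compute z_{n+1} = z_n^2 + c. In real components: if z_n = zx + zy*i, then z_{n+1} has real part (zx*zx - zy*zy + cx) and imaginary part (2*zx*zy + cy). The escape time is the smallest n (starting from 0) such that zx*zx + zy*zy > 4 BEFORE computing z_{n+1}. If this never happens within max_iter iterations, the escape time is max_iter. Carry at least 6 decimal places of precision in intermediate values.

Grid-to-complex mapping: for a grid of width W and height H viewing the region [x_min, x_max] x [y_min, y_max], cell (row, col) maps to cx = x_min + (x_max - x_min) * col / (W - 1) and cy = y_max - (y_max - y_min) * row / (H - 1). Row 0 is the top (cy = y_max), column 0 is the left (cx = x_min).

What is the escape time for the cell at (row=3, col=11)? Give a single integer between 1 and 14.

z_0 = 0 + 0i, c = 0.4500 + -0.3380i
Iter 1: z = 0.4500 + -0.3380i, |z|^2 = 0.3167
Iter 2: z = 0.5383 + -0.6422i, |z|^2 = 0.7021
Iter 3: z = 0.3273 + -1.0293i, |z|^2 = 1.1667
Iter 4: z = -0.5024 + -1.0118i, |z|^2 = 1.2762
Iter 5: z = -0.3213 + 0.6787i, |z|^2 = 0.5638
Iter 6: z = 0.0927 + -0.7742i, |z|^2 = 0.6079
Iter 7: z = -0.1407 + -0.4815i, |z|^2 = 0.2516
Iter 8: z = 0.2380 + -0.2025i, |z|^2 = 0.0977
Iter 9: z = 0.4656 + -0.4344i, |z|^2 = 0.4055
Iter 10: z = 0.4781 + -0.7425i, |z|^2 = 0.7800
Iter 11: z = 0.1272 + -1.0481i, |z|^2 = 1.1146
Iter 12: z = -0.6322 + -0.6047i, |z|^2 = 0.7654
Iter 13: z = 0.4841 + 0.4267i, |z|^2 = 0.4163

Answer: 14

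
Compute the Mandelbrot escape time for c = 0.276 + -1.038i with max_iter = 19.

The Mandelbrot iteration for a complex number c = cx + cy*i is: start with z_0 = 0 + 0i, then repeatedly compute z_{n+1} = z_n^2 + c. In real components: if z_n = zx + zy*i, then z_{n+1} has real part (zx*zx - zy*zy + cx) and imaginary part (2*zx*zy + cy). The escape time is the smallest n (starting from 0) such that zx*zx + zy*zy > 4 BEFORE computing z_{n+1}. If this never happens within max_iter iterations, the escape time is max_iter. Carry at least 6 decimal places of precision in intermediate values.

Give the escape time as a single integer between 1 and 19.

z_0 = 0 + 0i, c = 0.2760 + -1.0380i
Iter 1: z = 0.2760 + -1.0380i, |z|^2 = 1.1536
Iter 2: z = -0.7253 + -1.6110i, |z|^2 = 3.1213
Iter 3: z = -1.7932 + 1.2988i, |z|^2 = 4.9025
Escaped at iteration 3

Answer: 3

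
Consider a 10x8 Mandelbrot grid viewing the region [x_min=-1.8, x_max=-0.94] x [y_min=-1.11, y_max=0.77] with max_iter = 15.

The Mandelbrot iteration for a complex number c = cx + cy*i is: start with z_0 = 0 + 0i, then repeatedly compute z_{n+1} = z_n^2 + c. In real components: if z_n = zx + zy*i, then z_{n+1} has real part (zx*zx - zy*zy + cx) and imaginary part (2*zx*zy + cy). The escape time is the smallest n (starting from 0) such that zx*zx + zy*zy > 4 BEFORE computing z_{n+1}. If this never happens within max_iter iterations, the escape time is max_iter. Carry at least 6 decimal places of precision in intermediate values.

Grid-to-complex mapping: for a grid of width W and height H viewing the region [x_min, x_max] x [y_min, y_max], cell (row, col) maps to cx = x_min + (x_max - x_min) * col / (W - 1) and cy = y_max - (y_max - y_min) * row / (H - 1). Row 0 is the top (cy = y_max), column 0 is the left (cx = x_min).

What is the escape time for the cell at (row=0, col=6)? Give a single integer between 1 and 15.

Answer: 3

Derivation:
z_0 = 0 + 0i, c = -1.2267 + 0.7700i
Iter 1: z = -1.2267 + 0.7700i, |z|^2 = 2.0976
Iter 2: z = -0.3149 + -1.1191i, |z|^2 = 1.3514
Iter 3: z = -2.3798 + 1.4747i, |z|^2 = 7.8384
Escaped at iteration 3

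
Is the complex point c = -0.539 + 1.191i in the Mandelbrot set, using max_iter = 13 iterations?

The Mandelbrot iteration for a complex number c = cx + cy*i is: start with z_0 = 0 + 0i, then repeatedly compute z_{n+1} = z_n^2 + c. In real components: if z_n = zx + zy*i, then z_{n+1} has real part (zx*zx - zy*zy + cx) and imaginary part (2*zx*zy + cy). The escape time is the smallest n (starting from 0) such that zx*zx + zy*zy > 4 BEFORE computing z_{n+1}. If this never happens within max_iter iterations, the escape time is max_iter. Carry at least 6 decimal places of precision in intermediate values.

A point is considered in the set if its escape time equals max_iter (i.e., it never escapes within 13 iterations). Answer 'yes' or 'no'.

Answer: no

Derivation:
z_0 = 0 + 0i, c = -0.5390 + 1.1910i
Iter 1: z = -0.5390 + 1.1910i, |z|^2 = 1.7090
Iter 2: z = -1.6670 + -0.0929i, |z|^2 = 2.7874
Iter 3: z = 2.2311 + 1.5007i, |z|^2 = 7.2301
Escaped at iteration 3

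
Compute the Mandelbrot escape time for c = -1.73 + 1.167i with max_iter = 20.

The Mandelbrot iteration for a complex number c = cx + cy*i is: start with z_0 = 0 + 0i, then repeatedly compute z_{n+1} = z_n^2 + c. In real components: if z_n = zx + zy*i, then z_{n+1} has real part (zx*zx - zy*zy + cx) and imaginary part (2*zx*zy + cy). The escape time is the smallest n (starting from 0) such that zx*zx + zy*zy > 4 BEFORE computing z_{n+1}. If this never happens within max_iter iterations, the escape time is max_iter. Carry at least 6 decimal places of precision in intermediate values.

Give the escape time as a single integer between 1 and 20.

Answer: 1

Derivation:
z_0 = 0 + 0i, c = -1.7300 + 1.1670i
Iter 1: z = -1.7300 + 1.1670i, |z|^2 = 4.3548
Escaped at iteration 1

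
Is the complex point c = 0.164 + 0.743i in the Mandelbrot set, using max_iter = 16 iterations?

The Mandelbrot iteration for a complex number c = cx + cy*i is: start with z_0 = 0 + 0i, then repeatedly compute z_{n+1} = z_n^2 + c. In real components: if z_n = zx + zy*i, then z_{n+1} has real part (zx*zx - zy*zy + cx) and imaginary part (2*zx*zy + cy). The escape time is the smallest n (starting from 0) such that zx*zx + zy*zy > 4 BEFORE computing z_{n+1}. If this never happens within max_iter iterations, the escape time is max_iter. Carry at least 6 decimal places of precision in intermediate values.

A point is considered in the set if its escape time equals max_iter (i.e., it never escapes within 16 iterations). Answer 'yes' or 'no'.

z_0 = 0 + 0i, c = 0.1640 + 0.7430i
Iter 1: z = 0.1640 + 0.7430i, |z|^2 = 0.5789
Iter 2: z = -0.3612 + 0.9867i, |z|^2 = 1.1040
Iter 3: z = -0.6792 + 0.0303i, |z|^2 = 0.4622
Iter 4: z = 0.6243 + 0.7018i, |z|^2 = 0.8824
Iter 5: z = 0.0612 + 1.6194i, |z|^2 = 2.6261
Iter 6: z = -2.4546 + 0.9412i, |z|^2 = 6.9110
Escaped at iteration 6

Answer: no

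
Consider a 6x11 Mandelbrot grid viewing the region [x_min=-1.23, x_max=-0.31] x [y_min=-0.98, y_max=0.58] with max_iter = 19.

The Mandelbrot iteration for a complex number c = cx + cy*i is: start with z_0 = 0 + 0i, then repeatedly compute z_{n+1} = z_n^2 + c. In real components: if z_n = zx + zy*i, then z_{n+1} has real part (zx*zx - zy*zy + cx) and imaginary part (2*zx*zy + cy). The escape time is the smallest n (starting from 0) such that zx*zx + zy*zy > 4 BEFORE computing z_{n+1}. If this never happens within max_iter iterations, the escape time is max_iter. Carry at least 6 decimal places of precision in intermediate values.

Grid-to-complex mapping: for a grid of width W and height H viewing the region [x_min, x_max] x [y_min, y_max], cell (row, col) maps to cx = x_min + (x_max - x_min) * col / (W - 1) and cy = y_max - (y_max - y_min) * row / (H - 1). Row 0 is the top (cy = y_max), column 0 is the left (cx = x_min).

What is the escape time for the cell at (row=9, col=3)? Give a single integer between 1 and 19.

z_0 = 0 + 0i, c = -0.6780 + -0.8240i
Iter 1: z = -0.6780 + -0.8240i, |z|^2 = 1.1387
Iter 2: z = -0.8973 + 0.2933i, |z|^2 = 0.8912
Iter 3: z = 0.0411 + -1.3504i, |z|^2 = 1.8254
Iter 4: z = -2.5000 + -0.9350i, |z|^2 = 7.1240
Escaped at iteration 4

Answer: 4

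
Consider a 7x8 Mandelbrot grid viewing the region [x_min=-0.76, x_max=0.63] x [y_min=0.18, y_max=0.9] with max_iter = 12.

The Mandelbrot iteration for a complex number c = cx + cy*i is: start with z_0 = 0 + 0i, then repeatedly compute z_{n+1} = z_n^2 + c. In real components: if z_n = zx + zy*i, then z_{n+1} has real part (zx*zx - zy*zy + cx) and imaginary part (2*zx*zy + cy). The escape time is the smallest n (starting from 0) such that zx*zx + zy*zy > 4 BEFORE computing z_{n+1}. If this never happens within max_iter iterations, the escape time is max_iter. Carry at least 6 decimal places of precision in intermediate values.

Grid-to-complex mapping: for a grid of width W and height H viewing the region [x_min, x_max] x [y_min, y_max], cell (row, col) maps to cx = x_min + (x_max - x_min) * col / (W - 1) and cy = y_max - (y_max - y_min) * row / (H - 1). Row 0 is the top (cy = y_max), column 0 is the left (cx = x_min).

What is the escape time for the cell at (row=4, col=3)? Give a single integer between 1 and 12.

Answer: 12

Derivation:
z_0 = 0 + 0i, c = -0.0650 + 0.4886i
Iter 1: z = -0.0650 + 0.4886i, |z|^2 = 0.2429
Iter 2: z = -0.2995 + 0.4251i, |z|^2 = 0.2704
Iter 3: z = -0.1560 + 0.2340i, |z|^2 = 0.0791
Iter 4: z = -0.0954 + 0.4156i, |z|^2 = 0.1818
Iter 5: z = -0.2286 + 0.4093i, |z|^2 = 0.2198
Iter 6: z = -0.1802 + 0.3015i, |z|^2 = 0.1234
Iter 7: z = -0.1234 + 0.3799i, |z|^2 = 0.1595
Iter 8: z = -0.1941 + 0.3948i, |z|^2 = 0.1936
Iter 9: z = -0.1832 + 0.3353i, |z|^2 = 0.1460
Iter 10: z = -0.1439 + 0.3657i, |z|^2 = 0.1544
Iter 11: z = -0.1780 + 0.3833i, |z|^2 = 0.1787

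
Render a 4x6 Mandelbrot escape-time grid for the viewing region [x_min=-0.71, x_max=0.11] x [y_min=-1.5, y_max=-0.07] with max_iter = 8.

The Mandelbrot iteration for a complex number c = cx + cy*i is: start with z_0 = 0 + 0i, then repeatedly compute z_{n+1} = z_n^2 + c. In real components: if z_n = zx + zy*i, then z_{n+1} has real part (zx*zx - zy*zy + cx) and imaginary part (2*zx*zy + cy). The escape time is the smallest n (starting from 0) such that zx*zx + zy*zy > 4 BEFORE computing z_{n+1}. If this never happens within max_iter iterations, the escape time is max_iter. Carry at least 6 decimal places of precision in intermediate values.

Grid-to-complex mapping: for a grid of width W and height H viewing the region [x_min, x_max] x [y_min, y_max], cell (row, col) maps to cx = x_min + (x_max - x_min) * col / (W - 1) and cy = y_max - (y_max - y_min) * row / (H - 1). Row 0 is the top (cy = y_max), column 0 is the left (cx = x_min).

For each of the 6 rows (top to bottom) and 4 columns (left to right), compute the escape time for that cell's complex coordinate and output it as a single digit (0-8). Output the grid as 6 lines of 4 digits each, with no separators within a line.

(row=0, col=0): c = -0.7100 + -0.0700i → escape time 8
(row=0, col=1): c = -0.4367 + -0.0700i → escape time 8
(row=0, col=2): c = -0.1633 + -0.0700i → escape time 8
(row=0, col=3): c = 0.1100 + -0.0700i → escape time 8
(row=1, col=0): c = -0.7100 + -0.3560i → escape time 8
(row=1, col=1): c = -0.4367 + -0.3560i → escape time 8
(row=1, col=2): c = -0.1633 + -0.3560i → escape time 8
(row=1, col=3): c = 0.1100 + -0.3560i → escape time 8
(row=2, col=0): c = -0.7100 + -0.6420i → escape time 6
(row=2, col=1): c = -0.4367 + -0.6420i → escape time 8
(row=2, col=2): c = -0.1633 + -0.6420i → escape time 8
(row=2, col=3): c = 0.1100 + -0.6420i → escape time 8
(row=3, col=0): c = -0.7100 + -0.9280i → escape time 4
(row=3, col=1): c = -0.4367 + -0.9280i → escape time 5
(row=3, col=2): c = -0.1633 + -0.9280i → escape time 8
(row=3, col=3): c = 0.1100 + -0.9280i → escape time 5
(row=4, col=0): c = -0.7100 + -1.2140i → escape time 3
(row=4, col=1): c = -0.4367 + -1.2140i → escape time 3
(row=4, col=2): c = -0.1633 + -1.2140i → escape time 3
(row=4, col=3): c = 0.1100 + -1.2140i → escape time 2
(row=5, col=0): c = -0.7100 + -1.5000i → escape time 2
(row=5, col=1): c = -0.4367 + -1.5000i → escape time 2
(row=5, col=2): c = -0.1633 + -1.5000i → escape time 2
(row=5, col=3): c = 0.1100 + -1.5000i → escape time 2

Answer: 8888
8888
6888
4585
3332
2222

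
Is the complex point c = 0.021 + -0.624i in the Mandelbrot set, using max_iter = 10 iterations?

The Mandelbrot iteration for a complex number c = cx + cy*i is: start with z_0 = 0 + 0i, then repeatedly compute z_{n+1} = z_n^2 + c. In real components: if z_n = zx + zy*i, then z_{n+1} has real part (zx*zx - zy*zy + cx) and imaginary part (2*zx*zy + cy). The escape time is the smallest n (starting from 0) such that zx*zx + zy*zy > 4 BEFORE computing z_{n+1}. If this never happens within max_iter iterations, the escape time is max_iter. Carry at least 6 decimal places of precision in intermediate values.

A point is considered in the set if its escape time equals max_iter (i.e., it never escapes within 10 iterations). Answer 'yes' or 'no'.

z_0 = 0 + 0i, c = 0.0210 + -0.6240i
Iter 1: z = 0.0210 + -0.6240i, |z|^2 = 0.3898
Iter 2: z = -0.3679 + -0.6502i, |z|^2 = 0.5581
Iter 3: z = -0.2664 + -0.1455i, |z|^2 = 0.0921
Iter 4: z = 0.0708 + -0.5465i, |z|^2 = 0.3036
Iter 5: z = -0.2726 + -0.7014i, |z|^2 = 0.5662
Iter 6: z = -0.3966 + -0.2416i, |z|^2 = 0.2157
Iter 7: z = 0.1199 + -0.4324i, |z|^2 = 0.2013
Iter 8: z = -0.1516 + -0.7277i, |z|^2 = 0.5525
Iter 9: z = -0.4856 + -0.4034i, |z|^2 = 0.3985
Did not escape in 10 iterations → in set

Answer: yes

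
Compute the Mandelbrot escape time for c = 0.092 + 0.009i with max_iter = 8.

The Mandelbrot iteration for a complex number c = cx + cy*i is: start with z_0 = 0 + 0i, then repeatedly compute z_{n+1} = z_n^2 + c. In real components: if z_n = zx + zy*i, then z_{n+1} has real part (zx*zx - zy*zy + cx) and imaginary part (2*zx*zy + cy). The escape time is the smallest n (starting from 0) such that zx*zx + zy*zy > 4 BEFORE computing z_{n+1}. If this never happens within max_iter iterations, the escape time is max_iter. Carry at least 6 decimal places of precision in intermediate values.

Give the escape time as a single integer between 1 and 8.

z_0 = 0 + 0i, c = 0.0920 + 0.0090i
Iter 1: z = 0.0920 + 0.0090i, |z|^2 = 0.0085
Iter 2: z = 0.1004 + 0.0107i, |z|^2 = 0.0102
Iter 3: z = 0.1020 + 0.0111i, |z|^2 = 0.0105
Iter 4: z = 0.1023 + 0.0113i, |z|^2 = 0.0106
Iter 5: z = 0.1023 + 0.0113i, |z|^2 = 0.0106
Iter 6: z = 0.1023 + 0.0113i, |z|^2 = 0.0106
Iter 7: z = 0.1023 + 0.0113i, |z|^2 = 0.0106

Answer: 8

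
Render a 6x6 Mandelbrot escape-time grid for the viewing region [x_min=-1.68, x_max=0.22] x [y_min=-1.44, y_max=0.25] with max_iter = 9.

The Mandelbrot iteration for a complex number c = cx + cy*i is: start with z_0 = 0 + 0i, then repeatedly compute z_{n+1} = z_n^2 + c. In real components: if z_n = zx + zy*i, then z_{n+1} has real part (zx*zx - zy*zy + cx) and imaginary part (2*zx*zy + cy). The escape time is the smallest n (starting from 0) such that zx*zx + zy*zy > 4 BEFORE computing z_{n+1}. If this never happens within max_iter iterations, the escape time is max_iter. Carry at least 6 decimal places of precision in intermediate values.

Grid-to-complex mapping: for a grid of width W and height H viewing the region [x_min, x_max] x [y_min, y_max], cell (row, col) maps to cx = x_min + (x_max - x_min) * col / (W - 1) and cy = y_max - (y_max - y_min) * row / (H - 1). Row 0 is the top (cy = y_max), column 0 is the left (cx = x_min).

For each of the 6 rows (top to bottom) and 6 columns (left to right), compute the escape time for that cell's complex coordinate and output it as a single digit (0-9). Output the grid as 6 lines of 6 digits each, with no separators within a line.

(row=0, col=0): c = -1.6800 + 0.2500i → escape time 4
(row=0, col=1): c = -1.3000 + 0.2500i → escape time 7
(row=0, col=2): c = -0.9200 + 0.2500i → escape time 9
(row=0, col=3): c = -0.5400 + 0.2500i → escape time 9
(row=0, col=4): c = -0.1600 + 0.2500i → escape time 9
(row=0, col=5): c = 0.2200 + 0.2500i → escape time 9
(row=1, col=0): c = -1.6800 + -0.0880i → escape time 6
(row=1, col=1): c = -1.3000 + -0.0880i → escape time 9
(row=1, col=2): c = -0.9200 + -0.0880i → escape time 9
(row=1, col=3): c = -0.5400 + -0.0880i → escape time 9
(row=1, col=4): c = -0.1600 + -0.0880i → escape time 9
(row=1, col=5): c = 0.2200 + -0.0880i → escape time 9
(row=2, col=0): c = -1.6800 + -0.4260i → escape time 3
(row=2, col=1): c = -1.3000 + -0.4260i → escape time 7
(row=2, col=2): c = -0.9200 + -0.4260i → escape time 6
(row=2, col=3): c = -0.5400 + -0.4260i → escape time 9
(row=2, col=4): c = -0.1600 + -0.4260i → escape time 9
(row=2, col=5): c = 0.2200 + -0.4260i → escape time 9
(row=3, col=0): c = -1.6800 + -0.7640i → escape time 3
(row=3, col=1): c = -1.3000 + -0.7640i → escape time 3
(row=3, col=2): c = -0.9200 + -0.7640i → escape time 4
(row=3, col=3): c = -0.5400 + -0.7640i → escape time 6
(row=3, col=4): c = -0.1600 + -0.7640i → escape time 9
(row=3, col=5): c = 0.2200 + -0.7640i → escape time 5
(row=4, col=0): c = -1.6800 + -1.1020i → escape time 1
(row=4, col=1): c = -1.3000 + -1.1020i → escape time 3
(row=4, col=2): c = -0.9200 + -1.1020i → escape time 3
(row=4, col=3): c = -0.5400 + -1.1020i → escape time 3
(row=4, col=4): c = -0.1600 + -1.1020i → escape time 9
(row=4, col=5): c = 0.2200 + -1.1020i → escape time 3
(row=5, col=0): c = -1.6800 + -1.4400i → escape time 1
(row=5, col=1): c = -1.3000 + -1.4400i → escape time 2
(row=5, col=2): c = -0.9200 + -1.4400i → escape time 2
(row=5, col=3): c = -0.5400 + -1.4400i → escape time 2
(row=5, col=4): c = -0.1600 + -1.4400i → escape time 2
(row=5, col=5): c = 0.2200 + -1.4400i → escape time 2

Answer: 479999
699999
376999
334695
133393
122222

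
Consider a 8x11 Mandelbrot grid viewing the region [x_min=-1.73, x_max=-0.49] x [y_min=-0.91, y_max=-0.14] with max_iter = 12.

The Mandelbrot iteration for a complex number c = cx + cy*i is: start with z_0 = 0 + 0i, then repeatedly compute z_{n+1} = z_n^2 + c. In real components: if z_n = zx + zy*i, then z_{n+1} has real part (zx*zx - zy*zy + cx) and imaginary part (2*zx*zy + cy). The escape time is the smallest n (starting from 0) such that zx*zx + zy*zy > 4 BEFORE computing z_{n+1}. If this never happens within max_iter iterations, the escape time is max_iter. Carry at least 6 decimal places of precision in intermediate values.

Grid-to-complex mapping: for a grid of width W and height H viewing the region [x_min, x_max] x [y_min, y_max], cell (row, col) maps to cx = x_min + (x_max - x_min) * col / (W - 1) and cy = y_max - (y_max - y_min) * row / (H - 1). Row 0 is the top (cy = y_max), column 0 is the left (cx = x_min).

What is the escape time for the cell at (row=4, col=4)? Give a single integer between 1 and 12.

z_0 = 0 + 0i, c = -1.0214 + -0.4480i
Iter 1: z = -1.0214 + -0.4480i, |z|^2 = 1.2440
Iter 2: z = -0.1788 + 0.4672i, |z|^2 = 0.2503
Iter 3: z = -1.2077 + -0.6151i, |z|^2 = 1.8369
Iter 4: z = 0.0589 + 1.0377i, |z|^2 = 1.0803
Iter 5: z = -2.0948 + -0.3259i, |z|^2 = 4.4944
Escaped at iteration 5

Answer: 5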